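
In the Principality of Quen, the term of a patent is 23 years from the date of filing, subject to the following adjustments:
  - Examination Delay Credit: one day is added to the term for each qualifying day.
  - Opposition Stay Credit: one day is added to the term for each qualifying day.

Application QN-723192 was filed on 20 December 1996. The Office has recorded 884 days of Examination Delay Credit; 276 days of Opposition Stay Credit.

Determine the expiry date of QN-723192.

2023-02-22

Base term: filing date + 23 years → 20 December 2019.
Examination Delay Credit: +884 days → 22 May 2022.
Opposition Stay Credit: +276 days → 22 February 2023.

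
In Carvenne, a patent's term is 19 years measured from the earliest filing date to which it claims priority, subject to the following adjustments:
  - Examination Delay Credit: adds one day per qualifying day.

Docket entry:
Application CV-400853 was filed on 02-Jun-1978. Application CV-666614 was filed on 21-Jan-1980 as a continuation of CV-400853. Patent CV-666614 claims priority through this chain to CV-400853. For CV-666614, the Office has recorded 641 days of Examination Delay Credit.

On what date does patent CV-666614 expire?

Earliest priority filing: 2 June 1978.
Base term: 2 June 1978 + 19 years → 2 June 1997.
Examination Delay Credit: +641 days → 5 March 1999.

March 5, 1999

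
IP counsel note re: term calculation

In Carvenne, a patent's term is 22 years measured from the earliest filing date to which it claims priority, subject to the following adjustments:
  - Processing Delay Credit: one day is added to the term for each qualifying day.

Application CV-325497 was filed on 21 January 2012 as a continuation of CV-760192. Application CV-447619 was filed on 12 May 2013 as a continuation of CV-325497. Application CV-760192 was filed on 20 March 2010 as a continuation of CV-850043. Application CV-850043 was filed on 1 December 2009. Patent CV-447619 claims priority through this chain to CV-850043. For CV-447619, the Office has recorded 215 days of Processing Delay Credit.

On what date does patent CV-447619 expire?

July 3, 2032

Earliest priority filing: 1 December 2009.
Base term: 1 December 2009 + 22 years → 1 December 2031.
Processing Delay Credit: +215 days → 3 July 2032.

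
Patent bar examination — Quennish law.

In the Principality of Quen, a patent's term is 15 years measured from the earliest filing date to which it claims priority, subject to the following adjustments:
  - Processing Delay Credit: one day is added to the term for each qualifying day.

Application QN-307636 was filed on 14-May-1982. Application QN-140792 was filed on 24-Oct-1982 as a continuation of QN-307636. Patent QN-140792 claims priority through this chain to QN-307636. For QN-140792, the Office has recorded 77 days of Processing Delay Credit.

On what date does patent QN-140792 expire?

Earliest priority filing: 14 May 1982.
Base term: 14 May 1982 + 15 years → 14 May 1997.
Processing Delay Credit: +77 days → 30 July 1997.

1997-07-30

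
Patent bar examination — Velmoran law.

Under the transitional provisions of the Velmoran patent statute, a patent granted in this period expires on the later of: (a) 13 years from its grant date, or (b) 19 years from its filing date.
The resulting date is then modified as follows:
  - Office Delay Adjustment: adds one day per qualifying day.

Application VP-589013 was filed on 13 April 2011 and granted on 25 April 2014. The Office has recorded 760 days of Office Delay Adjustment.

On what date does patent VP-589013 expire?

(a) grant + 13 years → 25 April 2027.
(b) filing + 19 years → 13 April 2030.
Later of the two: 13 April 2030.
Office Delay Adjustment: +760 days → 12 May 2032.

2032-05-12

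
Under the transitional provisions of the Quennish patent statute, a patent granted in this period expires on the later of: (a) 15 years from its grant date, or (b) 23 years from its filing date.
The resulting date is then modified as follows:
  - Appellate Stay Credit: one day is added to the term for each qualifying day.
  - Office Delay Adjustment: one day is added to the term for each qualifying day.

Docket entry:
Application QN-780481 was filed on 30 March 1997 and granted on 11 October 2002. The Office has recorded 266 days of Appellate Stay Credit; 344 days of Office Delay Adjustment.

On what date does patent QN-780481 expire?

(a) grant + 15 years → 11 October 2017.
(b) filing + 23 years → 30 March 2020.
Later of the two: 30 March 2020.
Appellate Stay Credit: +266 days → 21 December 2020.
Office Delay Adjustment: +344 days → 30 November 2021.

November 30, 2021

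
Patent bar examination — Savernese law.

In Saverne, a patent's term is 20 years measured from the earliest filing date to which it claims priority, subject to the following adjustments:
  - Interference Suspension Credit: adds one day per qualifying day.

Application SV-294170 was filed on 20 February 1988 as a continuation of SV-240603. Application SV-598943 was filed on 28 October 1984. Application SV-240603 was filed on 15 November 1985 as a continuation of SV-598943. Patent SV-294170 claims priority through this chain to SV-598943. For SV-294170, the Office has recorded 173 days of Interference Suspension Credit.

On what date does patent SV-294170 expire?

2005-04-19

Earliest priority filing: 28 October 1984.
Base term: 28 October 1984 + 20 years → 28 October 2004.
Interference Suspension Credit: +173 days → 19 April 2005.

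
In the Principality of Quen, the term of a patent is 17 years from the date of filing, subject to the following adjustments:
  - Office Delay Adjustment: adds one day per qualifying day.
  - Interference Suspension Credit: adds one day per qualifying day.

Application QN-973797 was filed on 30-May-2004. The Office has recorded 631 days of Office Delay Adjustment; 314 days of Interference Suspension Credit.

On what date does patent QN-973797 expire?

2023-12-31

Base term: filing date + 17 years → 30 May 2021.
Office Delay Adjustment: +631 days → 20 February 2023.
Interference Suspension Credit: +314 days → 31 December 2023.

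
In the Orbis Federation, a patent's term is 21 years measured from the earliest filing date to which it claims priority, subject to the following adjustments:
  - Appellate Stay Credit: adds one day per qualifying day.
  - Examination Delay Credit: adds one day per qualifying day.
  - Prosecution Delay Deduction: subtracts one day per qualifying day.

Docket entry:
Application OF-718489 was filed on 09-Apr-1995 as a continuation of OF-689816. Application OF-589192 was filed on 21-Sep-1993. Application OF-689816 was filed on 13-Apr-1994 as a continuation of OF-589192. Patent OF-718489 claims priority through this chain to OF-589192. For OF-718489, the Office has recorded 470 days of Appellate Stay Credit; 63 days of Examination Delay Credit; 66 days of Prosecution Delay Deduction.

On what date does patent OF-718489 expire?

Earliest priority filing: 21 September 1993.
Base term: 21 September 1993 + 21 years → 21 September 2014.
Appellate Stay Credit: +470 days → 4 January 2016.
Examination Delay Credit: +63 days → 7 March 2016.
Prosecution Delay Deduction: −66 days → 1 January 2016.

2016-01-01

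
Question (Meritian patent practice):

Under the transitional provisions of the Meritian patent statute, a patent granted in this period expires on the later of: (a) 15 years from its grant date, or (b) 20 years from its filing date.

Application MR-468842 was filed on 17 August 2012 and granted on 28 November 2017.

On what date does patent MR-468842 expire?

(a) grant + 15 years → 28 November 2032.
(b) filing + 20 years → 17 August 2032.
Later of the two: 28 November 2032.

November 28, 2032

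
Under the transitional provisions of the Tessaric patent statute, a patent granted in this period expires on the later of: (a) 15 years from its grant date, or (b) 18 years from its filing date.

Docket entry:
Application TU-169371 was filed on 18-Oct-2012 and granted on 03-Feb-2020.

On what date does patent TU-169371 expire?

(a) grant + 15 years → 3 February 2035.
(b) filing + 18 years → 18 October 2030.
Later of the two: 3 February 2035.

2035-02-03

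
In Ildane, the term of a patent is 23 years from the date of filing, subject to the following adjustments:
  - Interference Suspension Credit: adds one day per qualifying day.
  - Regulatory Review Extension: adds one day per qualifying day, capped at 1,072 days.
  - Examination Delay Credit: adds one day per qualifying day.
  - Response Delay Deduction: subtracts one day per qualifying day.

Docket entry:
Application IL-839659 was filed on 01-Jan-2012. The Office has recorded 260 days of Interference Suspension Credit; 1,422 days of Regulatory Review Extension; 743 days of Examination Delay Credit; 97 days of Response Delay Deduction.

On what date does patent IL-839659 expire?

Base term: filing date + 23 years → 1 January 2035.
Interference Suspension Credit: +260 days → 18 September 2035.
Regulatory Review Extension: 1422 days claimed exceeds the 1072-day cap, so +1072 days → 25 August 2038.
Examination Delay Credit: +743 days → 6 September 2040.
Response Delay Deduction: −97 days → 1 June 2040.

June 1, 2040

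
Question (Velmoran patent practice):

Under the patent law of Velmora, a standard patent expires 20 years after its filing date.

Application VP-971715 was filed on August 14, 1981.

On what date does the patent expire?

August 14, 2001

Filing date + 20 years → 14 August 2001.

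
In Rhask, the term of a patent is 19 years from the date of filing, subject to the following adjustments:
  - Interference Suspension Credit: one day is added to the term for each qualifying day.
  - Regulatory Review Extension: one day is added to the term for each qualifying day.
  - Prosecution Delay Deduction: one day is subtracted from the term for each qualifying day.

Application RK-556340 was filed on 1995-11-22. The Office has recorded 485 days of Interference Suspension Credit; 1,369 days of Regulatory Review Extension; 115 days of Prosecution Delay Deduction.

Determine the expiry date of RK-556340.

Base term: filing date + 19 years → 22 November 2014.
Interference Suspension Credit: +485 days → 21 March 2016.
Regulatory Review Extension: +1369 days → 20 December 2019.
Prosecution Delay Deduction: −115 days → 27 August 2019.

2019-08-27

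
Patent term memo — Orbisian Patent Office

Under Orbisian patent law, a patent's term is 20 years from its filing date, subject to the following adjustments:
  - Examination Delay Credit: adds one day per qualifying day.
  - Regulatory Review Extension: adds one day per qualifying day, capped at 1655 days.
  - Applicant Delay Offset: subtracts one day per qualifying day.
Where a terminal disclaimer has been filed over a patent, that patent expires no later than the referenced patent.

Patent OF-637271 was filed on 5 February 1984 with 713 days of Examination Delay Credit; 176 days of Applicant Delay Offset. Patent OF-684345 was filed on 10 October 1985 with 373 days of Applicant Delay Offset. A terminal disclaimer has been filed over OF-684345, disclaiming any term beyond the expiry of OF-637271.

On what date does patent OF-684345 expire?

October 2, 2004

Natural term of OF-684345:
  Base: filing + 20 years → 10 October 2005.
  Applicant Delay Offset: −373 days → 2 October 2004.
Expiry of referenced patent OF-637271:
  Base: filing + 20 years → 5 February 2004.
  Examination Delay Credit: +713 days → 18 January 2006.
  Applicant Delay Offset: −176 days → 26 July 2005.
Terminal disclaimer: OF-684345 expires on the earlier of 2 October 2004 and 26 July 2005.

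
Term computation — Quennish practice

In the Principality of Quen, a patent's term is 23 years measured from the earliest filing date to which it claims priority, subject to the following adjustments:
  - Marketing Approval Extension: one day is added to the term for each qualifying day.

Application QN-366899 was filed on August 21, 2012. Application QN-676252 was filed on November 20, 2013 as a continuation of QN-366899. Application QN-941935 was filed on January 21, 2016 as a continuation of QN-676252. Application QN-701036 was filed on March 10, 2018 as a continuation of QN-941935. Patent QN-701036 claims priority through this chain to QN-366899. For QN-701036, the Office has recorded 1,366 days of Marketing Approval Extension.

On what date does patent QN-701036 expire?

May 18, 2039

Earliest priority filing: 21 August 2012.
Base term: 21 August 2012 + 23 years → 21 August 2035.
Marketing Approval Extension: +1366 days → 18 May 2039.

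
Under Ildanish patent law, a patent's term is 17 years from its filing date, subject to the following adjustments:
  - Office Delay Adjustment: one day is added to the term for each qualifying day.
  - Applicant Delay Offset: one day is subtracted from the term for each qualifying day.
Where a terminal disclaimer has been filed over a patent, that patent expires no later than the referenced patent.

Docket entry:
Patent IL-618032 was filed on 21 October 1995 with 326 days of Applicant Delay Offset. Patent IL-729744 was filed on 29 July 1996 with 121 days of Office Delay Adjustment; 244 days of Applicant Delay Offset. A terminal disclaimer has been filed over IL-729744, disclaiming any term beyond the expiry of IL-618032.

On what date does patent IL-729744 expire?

November 30, 2011

Natural term of IL-729744:
  Base: filing + 17 years → 29 July 2013.
  Office Delay Adjustment: +121 days → 27 November 2013.
  Applicant Delay Offset: −244 days → 28 March 2013.
Expiry of referenced patent IL-618032:
  Base: filing + 17 years → 21 October 2012.
  Applicant Delay Offset: −326 days → 30 November 2011.
Terminal disclaimer: IL-729744 expires on the earlier of 28 March 2013 and 30 November 2011.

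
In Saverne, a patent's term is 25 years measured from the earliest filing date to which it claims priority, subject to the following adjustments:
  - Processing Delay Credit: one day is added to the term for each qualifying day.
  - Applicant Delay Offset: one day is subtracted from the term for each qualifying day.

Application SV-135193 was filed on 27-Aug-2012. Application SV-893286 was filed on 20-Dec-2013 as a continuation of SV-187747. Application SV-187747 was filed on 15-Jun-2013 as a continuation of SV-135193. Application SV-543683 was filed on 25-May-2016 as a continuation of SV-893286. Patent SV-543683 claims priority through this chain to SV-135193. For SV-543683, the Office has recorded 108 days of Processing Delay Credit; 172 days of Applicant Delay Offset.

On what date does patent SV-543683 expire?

Earliest priority filing: 27 August 2012.
Base term: 27 August 2012 + 25 years → 27 August 2037.
Processing Delay Credit: +108 days → 13 December 2037.
Applicant Delay Offset: −172 days → 24 June 2037.

2037-06-24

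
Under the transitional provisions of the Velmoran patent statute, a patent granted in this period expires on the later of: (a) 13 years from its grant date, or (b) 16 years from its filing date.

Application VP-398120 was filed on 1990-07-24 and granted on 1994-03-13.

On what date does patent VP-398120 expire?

March 13, 2007

(a) grant + 13 years → 13 March 2007.
(b) filing + 16 years → 24 July 2006.
Later of the two: 13 March 2007.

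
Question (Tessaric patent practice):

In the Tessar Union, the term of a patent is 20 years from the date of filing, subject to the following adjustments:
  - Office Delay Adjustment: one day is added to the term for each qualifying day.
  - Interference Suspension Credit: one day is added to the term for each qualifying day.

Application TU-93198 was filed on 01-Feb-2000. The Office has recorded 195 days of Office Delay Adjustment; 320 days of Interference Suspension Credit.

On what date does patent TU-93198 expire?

Base term: filing date + 20 years → 1 February 2020.
Office Delay Adjustment: +195 days → 14 August 2020.
Interference Suspension Credit: +320 days → 30 June 2021.

June 30, 2021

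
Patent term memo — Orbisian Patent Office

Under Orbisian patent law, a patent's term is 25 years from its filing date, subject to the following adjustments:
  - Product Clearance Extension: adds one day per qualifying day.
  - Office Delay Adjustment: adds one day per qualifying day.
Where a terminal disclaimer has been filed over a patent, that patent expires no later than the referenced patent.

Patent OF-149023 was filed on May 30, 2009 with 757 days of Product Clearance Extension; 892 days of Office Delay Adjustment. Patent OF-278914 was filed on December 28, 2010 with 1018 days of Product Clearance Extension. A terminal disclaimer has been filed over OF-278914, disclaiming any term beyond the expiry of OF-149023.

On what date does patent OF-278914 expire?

October 11, 2038

Natural term of OF-278914:
  Base: filing + 25 years → 28 December 2035.
  Product Clearance Extension: +1018 days → 11 October 2038.
Expiry of referenced patent OF-149023:
  Base: filing + 25 years → 30 May 2034.
  Product Clearance Extension: +757 days → 25 June 2036.
  Office Delay Adjustment: +892 days → 4 December 2038.
Terminal disclaimer: OF-278914 expires on the earlier of 11 October 2038 and 4 December 2038.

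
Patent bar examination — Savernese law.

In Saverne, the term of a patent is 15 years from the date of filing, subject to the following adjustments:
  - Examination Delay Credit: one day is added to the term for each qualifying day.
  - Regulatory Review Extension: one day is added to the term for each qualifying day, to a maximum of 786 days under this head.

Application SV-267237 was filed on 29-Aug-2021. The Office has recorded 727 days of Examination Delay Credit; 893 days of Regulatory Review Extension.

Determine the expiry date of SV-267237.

Base term: filing date + 15 years → 29 August 2036.
Examination Delay Credit: +727 days → 26 August 2038.
Regulatory Review Extension: 893 days claimed exceeds the 786-day cap, so +786 days → 20 October 2040.

October 20, 2040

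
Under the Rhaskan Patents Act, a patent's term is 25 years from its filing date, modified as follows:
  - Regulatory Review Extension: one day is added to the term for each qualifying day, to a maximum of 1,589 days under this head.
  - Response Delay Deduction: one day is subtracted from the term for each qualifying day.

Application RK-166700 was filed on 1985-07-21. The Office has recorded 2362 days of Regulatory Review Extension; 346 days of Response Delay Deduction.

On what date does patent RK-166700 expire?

Base term: filing date + 25 years → 21 July 2010.
Regulatory Review Extension: 2362 days claimed exceeds the 1589-day cap, so +1589 days → 26 November 2014.
Response Delay Deduction: −346 days → 15 December 2013.

2013-12-15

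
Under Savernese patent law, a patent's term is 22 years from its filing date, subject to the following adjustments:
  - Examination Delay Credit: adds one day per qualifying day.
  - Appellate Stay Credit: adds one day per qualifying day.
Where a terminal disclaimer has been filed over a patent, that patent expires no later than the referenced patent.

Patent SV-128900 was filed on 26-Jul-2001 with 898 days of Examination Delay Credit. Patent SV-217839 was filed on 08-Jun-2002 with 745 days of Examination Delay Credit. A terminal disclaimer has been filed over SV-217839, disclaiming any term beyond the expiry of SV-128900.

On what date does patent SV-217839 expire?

January 9, 2026

Natural term of SV-217839:
  Base: filing + 22 years → 8 June 2024.
  Examination Delay Credit: +745 days → 23 June 2026.
Expiry of referenced patent SV-128900:
  Base: filing + 22 years → 26 July 2023.
  Examination Delay Credit: +898 days → 9 January 2026.
Terminal disclaimer: SV-217839 expires on the earlier of 23 June 2026 and 9 January 2026.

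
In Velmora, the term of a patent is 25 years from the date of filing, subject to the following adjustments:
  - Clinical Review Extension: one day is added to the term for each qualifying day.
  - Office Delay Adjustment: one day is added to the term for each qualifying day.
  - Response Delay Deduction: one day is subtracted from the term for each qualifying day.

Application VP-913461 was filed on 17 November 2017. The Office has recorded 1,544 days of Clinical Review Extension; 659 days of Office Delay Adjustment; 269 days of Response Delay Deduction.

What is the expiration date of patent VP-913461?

2048-03-04

Base term: filing date + 25 years → 17 November 2042.
Clinical Review Extension: +1544 days → 8 February 2047.
Office Delay Adjustment: +659 days → 28 November 2048.
Response Delay Deduction: −269 days → 4 March 2048.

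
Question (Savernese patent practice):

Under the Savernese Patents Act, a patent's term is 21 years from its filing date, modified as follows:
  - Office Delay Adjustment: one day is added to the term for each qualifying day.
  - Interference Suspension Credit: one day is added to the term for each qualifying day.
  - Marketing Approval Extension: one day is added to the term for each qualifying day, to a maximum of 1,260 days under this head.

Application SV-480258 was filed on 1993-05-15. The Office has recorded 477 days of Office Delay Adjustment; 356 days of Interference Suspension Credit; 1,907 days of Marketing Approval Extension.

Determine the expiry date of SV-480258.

February 6, 2020

Base term: filing date + 21 years → 15 May 2014.
Office Delay Adjustment: +477 days → 4 September 2015.
Interference Suspension Credit: +356 days → 25 August 2016.
Marketing Approval Extension: 1907 days claimed exceeds the 1260-day cap, so +1260 days → 6 February 2020.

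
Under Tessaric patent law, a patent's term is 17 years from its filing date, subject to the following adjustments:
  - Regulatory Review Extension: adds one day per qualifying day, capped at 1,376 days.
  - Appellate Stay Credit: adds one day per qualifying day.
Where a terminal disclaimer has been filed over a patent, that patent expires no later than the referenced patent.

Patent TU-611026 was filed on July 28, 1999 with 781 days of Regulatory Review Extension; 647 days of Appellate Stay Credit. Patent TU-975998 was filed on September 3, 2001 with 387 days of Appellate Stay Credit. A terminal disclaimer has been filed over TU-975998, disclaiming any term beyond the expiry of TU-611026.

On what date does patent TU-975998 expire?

2019-09-25

Natural term of TU-975998:
  Base: filing + 17 years → 3 September 2018.
  Appellate Stay Credit: +387 days → 25 September 2019.
Expiry of referenced patent TU-611026:
  Base: filing + 17 years → 28 July 2016.
  Regulatory Review Extension: 781 days (within the 1376-day cap) → +781 days → 17 September 2018.
  Appellate Stay Credit: +647 days → 25 June 2020.
Terminal disclaimer: TU-975998 expires on the earlier of 25 September 2019 and 25 June 2020.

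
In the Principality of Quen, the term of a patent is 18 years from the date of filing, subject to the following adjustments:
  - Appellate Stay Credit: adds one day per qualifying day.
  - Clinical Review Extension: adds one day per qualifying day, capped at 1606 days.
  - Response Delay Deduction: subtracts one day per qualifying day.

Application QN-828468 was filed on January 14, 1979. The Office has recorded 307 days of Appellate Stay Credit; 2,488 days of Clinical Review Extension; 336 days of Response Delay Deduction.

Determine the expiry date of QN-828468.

Base term: filing date + 18 years → 14 January 1997.
Appellate Stay Credit: +307 days → 17 November 1997.
Clinical Review Extension: 2488 days claimed exceeds the 1606-day cap, so +1606 days → 11 April 2002.
Response Delay Deduction: −336 days → 10 May 2001.

May 10, 2001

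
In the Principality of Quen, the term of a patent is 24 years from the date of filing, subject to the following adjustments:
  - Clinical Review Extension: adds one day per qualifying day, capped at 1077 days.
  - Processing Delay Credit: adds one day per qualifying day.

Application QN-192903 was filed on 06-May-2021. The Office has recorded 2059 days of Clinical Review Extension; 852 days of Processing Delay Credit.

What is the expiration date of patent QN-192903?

Base term: filing date + 24 years → 6 May 2045.
Clinical Review Extension: 2059 days claimed exceeds the 1077-day cap, so +1077 days → 17 April 2048.
Processing Delay Credit: +852 days → 17 August 2050.

2050-08-17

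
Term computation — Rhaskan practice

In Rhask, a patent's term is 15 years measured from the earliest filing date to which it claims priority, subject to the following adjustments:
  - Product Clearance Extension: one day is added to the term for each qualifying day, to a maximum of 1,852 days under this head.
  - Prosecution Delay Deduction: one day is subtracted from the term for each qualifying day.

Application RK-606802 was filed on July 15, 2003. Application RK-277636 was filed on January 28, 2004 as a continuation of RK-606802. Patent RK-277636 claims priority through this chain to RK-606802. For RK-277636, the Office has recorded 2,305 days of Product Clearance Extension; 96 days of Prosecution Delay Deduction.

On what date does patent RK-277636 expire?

2023-05-06

Earliest priority filing: 15 July 2003.
Base term: 15 July 2003 + 15 years → 15 July 2018.
Product Clearance Extension: 2305 days claimed exceeds the 1852-day cap, so +1852 days → 10 August 2023.
Prosecution Delay Deduction: −96 days → 6 May 2023.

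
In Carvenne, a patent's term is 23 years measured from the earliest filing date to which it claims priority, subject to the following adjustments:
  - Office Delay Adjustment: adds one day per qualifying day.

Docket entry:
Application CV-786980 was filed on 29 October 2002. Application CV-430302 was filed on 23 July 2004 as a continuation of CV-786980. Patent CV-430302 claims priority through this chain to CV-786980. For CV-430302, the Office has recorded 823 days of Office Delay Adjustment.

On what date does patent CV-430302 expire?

Earliest priority filing: 29 October 2002.
Base term: 29 October 2002 + 23 years → 29 October 2025.
Office Delay Adjustment: +823 days → 30 January 2028.

January 30, 2028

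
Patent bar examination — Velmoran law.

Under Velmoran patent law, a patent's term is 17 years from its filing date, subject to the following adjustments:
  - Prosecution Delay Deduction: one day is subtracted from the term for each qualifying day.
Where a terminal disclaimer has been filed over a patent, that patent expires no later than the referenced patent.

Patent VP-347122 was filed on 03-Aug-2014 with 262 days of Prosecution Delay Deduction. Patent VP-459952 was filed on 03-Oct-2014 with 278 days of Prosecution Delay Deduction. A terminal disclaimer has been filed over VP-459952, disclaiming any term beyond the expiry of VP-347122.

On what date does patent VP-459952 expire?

Natural term of VP-459952:
  Base: filing + 17 years → 3 October 2031.
  Prosecution Delay Deduction: −278 days → 29 December 2030.
Expiry of referenced patent VP-347122:
  Base: filing + 17 years → 3 August 2031.
  Prosecution Delay Deduction: −262 days → 14 November 2030.
Terminal disclaimer: VP-459952 expires on the earlier of 29 December 2030 and 14 November 2030.

2030-11-14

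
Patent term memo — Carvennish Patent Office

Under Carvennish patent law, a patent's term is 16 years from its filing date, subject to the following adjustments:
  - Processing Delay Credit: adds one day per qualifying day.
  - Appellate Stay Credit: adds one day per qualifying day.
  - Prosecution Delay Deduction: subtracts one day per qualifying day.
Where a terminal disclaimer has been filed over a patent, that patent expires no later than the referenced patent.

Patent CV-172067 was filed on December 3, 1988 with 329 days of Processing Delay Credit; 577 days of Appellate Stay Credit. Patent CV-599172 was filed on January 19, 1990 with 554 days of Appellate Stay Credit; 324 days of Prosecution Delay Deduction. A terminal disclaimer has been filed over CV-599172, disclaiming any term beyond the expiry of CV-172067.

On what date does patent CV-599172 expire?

2006-09-06

Natural term of CV-599172:
  Base: filing + 16 years → 19 January 2006.
  Appellate Stay Credit: +554 days → 27 July 2007.
  Prosecution Delay Deduction: −324 days → 6 September 2006.
Expiry of referenced patent CV-172067:
  Base: filing + 16 years → 3 December 2004.
  Processing Delay Credit: +329 days → 28 October 2005.
  Appellate Stay Credit: +577 days → 28 May 2007.
Terminal disclaimer: CV-599172 expires on the earlier of 6 September 2006 and 28 May 2007.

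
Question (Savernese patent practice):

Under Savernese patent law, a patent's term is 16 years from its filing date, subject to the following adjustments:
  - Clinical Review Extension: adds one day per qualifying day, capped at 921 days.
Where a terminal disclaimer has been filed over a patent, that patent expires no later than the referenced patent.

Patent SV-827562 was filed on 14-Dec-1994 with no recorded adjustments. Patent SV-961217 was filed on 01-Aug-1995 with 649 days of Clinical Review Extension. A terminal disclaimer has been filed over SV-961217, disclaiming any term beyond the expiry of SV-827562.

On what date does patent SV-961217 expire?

December 14, 2010

Natural term of SV-961217:
  Base: filing + 16 years → 1 August 2011.
  Clinical Review Extension: 649 days (within the 921-day cap) → +649 days → 11 May 2013.
Expiry of referenced patent SV-827562:
  Base: filing + 16 years → 14 December 2010.
Terminal disclaimer: SV-961217 expires on the earlier of 11 May 2013 and 14 December 2010.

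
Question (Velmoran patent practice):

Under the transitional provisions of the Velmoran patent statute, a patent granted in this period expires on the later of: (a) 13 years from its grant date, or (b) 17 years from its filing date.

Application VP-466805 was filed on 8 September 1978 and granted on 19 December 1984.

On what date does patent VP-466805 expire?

(a) grant + 13 years → 19 December 1997.
(b) filing + 17 years → 8 September 1995.
Later of the two: 19 December 1997.

1997-12-19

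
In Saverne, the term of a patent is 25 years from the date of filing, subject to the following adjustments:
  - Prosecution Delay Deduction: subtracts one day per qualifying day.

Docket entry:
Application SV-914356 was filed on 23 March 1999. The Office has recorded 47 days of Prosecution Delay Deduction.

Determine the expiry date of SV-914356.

Base term: filing date + 25 years → 23 March 2024.
Prosecution Delay Deduction: −47 days → 5 February 2024.

February 5, 2024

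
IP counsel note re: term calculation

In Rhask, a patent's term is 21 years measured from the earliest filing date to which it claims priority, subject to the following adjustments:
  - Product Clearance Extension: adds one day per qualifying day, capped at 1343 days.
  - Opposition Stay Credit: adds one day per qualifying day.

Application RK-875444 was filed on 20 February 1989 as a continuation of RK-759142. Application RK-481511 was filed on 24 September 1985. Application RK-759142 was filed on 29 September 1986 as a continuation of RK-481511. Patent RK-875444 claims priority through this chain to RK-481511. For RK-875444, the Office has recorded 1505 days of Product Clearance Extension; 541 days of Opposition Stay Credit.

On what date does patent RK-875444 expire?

November 21, 2011

Earliest priority filing: 24 September 1985.
Base term: 24 September 1985 + 21 years → 24 September 2006.
Product Clearance Extension: 1505 days claimed exceeds the 1343-day cap, so +1343 days → 29 May 2010.
Opposition Stay Credit: +541 days → 21 November 2011.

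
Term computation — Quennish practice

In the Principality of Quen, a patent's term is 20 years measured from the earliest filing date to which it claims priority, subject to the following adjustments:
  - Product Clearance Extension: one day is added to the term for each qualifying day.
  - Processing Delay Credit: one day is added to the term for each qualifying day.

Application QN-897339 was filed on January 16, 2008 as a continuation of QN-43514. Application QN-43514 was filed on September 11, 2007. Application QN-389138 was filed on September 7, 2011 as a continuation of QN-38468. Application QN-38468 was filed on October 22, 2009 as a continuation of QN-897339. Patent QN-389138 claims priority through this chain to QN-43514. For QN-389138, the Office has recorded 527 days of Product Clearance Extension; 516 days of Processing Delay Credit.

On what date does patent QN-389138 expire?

Earliest priority filing: 11 September 2007.
Base term: 11 September 2007 + 20 years → 11 September 2027.
Product Clearance Extension: +527 days → 19 February 2029.
Processing Delay Credit: +516 days → 20 July 2030.

2030-07-20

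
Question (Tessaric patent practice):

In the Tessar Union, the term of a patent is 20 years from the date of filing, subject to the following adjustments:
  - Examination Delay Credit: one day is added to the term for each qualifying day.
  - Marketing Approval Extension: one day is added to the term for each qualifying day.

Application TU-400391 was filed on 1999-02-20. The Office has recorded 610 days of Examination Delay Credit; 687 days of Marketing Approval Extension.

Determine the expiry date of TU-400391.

2022-09-09

Base term: filing date + 20 years → 20 February 2019.
Examination Delay Credit: +610 days → 22 October 2020.
Marketing Approval Extension: +687 days → 9 September 2022.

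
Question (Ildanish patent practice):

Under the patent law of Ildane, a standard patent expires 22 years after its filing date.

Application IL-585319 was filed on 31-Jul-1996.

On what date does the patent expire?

July 31, 2018

Filing date + 22 years → 31 July 2018.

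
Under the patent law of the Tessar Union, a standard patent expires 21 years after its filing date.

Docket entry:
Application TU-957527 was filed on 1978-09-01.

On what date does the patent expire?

September 1, 1999

Filing date + 21 years → 1 September 1999.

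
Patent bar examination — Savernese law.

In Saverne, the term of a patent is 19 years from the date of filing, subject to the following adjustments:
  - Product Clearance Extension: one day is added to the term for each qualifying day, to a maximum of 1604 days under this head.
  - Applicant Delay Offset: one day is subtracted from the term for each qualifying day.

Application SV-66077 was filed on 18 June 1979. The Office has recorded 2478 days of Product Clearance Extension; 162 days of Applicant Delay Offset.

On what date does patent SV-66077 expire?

May 30, 2002

Base term: filing date + 19 years → 18 June 1998.
Product Clearance Extension: 2478 days claimed exceeds the 1604-day cap, so +1604 days → 8 November 2002.
Applicant Delay Offset: −162 days → 30 May 2002.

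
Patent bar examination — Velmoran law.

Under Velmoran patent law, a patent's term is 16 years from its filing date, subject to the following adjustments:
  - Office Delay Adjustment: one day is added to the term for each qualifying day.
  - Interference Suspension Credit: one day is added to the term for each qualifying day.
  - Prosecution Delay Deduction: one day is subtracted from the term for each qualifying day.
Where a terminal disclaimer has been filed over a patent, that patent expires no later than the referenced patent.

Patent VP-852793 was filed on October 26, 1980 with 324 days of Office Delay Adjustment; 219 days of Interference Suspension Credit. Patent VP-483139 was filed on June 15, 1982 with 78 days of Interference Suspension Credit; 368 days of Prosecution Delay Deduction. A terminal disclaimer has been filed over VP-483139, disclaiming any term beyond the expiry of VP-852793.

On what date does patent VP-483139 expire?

August 29, 1997

Natural term of VP-483139:
  Base: filing + 16 years → 15 June 1998.
  Interference Suspension Credit: +78 days → 1 September 1998.
  Prosecution Delay Deduction: −368 days → 29 August 1997.
Expiry of referenced patent VP-852793:
  Base: filing + 16 years → 26 October 1996.
  Office Delay Adjustment: +324 days → 15 September 1997.
  Interference Suspension Credit: +219 days → 22 April 1998.
Terminal disclaimer: VP-483139 expires on the earlier of 29 August 1997 and 22 April 1998.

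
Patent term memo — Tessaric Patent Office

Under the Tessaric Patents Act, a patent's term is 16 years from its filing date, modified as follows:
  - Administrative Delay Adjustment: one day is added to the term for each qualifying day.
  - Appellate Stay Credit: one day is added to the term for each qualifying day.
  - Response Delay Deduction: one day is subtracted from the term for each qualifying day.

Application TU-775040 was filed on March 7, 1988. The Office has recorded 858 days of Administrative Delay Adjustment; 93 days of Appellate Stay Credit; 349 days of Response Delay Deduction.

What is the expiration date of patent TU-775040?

October 30, 2005

Base term: filing date + 16 years → 7 March 2004.
Administrative Delay Adjustment: +858 days → 13 July 2006.
Appellate Stay Credit: +93 days → 14 October 2006.
Response Delay Deduction: −349 days → 30 October 2005.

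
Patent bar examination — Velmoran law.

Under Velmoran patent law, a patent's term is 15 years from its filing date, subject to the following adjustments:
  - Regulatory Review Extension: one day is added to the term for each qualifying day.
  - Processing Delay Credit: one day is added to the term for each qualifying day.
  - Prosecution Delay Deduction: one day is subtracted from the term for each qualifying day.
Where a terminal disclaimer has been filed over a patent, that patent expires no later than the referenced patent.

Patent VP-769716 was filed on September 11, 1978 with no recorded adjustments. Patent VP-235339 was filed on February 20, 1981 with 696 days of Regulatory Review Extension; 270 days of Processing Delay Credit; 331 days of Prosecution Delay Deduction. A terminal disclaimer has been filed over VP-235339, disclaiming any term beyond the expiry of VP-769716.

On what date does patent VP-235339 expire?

Natural term of VP-235339:
  Base: filing + 15 years → 20 February 1996.
  Regulatory Review Extension: +696 days → 16 January 1998.
  Processing Delay Credit: +270 days → 13 October 1998.
  Prosecution Delay Deduction: −331 days → 16 November 1997.
Expiry of referenced patent VP-769716:
  Base: filing + 15 years → 11 September 1993.
Terminal disclaimer: VP-235339 expires on the earlier of 16 November 1997 and 11 September 1993.

September 11, 1993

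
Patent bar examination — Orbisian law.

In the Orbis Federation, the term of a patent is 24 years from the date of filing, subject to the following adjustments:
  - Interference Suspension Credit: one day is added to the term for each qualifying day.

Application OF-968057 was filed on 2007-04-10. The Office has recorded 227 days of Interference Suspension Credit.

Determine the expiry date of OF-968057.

November 23, 2031

Base term: filing date + 24 years → 10 April 2031.
Interference Suspension Credit: +227 days → 23 November 2031.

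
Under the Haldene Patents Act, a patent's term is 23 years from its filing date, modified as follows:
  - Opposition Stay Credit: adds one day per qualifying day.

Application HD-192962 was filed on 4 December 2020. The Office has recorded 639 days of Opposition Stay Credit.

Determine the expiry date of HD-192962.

Base term: filing date + 23 years → 4 December 2043.
Opposition Stay Credit: +639 days → 3 September 2045.

September 3, 2045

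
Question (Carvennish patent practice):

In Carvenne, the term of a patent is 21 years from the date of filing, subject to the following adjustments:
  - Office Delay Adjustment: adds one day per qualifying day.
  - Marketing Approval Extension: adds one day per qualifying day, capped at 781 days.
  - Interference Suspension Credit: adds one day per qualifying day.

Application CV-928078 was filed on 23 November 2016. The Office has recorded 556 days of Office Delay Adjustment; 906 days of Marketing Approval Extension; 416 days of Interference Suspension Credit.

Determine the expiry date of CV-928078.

Base term: filing date + 21 years → 23 November 2037.
Office Delay Adjustment: +556 days → 2 June 2039.
Marketing Approval Extension: 906 days claimed exceeds the 781-day cap, so +781 days → 22 July 2041.
Interference Suspension Credit: +416 days → 11 September 2042.

September 11, 2042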